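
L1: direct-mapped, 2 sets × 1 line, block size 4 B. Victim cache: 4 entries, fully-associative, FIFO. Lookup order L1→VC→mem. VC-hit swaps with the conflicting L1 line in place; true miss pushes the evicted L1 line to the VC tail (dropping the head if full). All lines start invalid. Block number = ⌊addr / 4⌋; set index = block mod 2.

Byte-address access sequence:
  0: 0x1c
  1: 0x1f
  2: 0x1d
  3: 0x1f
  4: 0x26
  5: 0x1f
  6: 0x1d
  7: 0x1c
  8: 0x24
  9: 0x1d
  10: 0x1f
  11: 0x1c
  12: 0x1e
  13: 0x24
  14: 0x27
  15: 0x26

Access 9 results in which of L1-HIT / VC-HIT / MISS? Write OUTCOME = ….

OUTCOME = VC-HIT

  [0] addr=0x1c blk=7 s=1: MISS | VC []
  [1] addr=0x1f blk=7 s=1: L1-HIT | VC []
  [2] addr=0x1d blk=7 s=1: L1-HIT | VC []
  [3] addr=0x1f blk=7 s=1: L1-HIT | VC []
  [4] addr=0x26 blk=9 s=1: MISS | VC [7]
  [5] addr=0x1f blk=7 s=1: VC-HIT | VC [9]
  [6] addr=0x1d blk=7 s=1: L1-HIT | VC [9]
  [7] addr=0x1c blk=7 s=1: L1-HIT | VC [9]
  [8] addr=0x24 blk=9 s=1: VC-HIT | VC [7]
  [9] addr=0x1d blk=7 s=1: VC-HIT | VC [9]
  [10] addr=0x1f blk=7 s=1: L1-HIT | VC [9]
  [11] addr=0x1c blk=7 s=1: L1-HIT | VC [9]
  [12] addr=0x1e blk=7 s=1: L1-HIT | VC [9]
  [13] addr=0x24 blk=9 s=1: VC-HIT | VC [7]
  [14] addr=0x27 blk=9 s=1: L1-HIT | VC [7]
  [15] addr=0x26 blk=9 s=1: L1-HIT | VC [7]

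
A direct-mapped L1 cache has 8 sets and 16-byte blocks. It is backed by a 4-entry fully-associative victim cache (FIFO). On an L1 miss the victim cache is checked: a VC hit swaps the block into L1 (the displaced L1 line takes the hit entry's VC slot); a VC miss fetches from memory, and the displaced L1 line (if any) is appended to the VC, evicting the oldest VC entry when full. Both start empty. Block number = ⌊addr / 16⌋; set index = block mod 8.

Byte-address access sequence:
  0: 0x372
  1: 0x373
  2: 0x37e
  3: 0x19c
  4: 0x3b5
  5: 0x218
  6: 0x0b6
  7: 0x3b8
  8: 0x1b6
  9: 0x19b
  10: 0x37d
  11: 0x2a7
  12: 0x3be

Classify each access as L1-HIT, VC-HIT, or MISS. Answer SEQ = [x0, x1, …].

SEQ = [MISS, L1-HIT, L1-HIT, MISS, MISS, MISS, MISS, VC-HIT, MISS, VC-HIT, L1-HIT, MISS, VC-HIT]

  [0] addr=0x372 blk=55 s=7: MISS | VC []
  [1] addr=0x373 blk=55 s=7: L1-HIT | VC []
  [2] addr=0x37e blk=55 s=7: L1-HIT | VC []
  [3] addr=0x19c blk=25 s=1: MISS | VC []
  [4] addr=0x3b5 blk=59 s=3: MISS | VC []
  [5] addr=0x218 blk=33 s=1: MISS | VC [25]
  [6] addr=0xb6 blk=11 s=3: MISS | VC [25, 59]
  [7] addr=0x3b8 blk=59 s=3: VC-HIT | VC [25, 11]
  [8] addr=0x1b6 blk=27 s=3: MISS | VC [25, 11, 59]
  [9] addr=0x19b blk=25 s=1: VC-HIT | VC [33, 11, 59]
  [10] addr=0x37d blk=55 s=7: L1-HIT | VC [33, 11, 59]
  [11] addr=0x2a7 blk=42 s=2: MISS | VC [33, 11, 59]
  [12] addr=0x3be blk=59 s=3: VC-HIT | VC [33, 11, 27]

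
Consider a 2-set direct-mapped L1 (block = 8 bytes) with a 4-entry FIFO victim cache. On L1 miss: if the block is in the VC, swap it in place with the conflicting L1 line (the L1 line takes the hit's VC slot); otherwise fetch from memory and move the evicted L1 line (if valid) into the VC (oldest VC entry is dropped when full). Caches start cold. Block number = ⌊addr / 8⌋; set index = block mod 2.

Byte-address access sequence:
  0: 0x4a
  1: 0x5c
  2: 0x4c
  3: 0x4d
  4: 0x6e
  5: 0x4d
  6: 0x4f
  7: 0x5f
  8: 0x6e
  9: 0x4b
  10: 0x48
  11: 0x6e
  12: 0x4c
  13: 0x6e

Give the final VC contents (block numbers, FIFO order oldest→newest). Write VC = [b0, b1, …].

VC = [9, 11]

#0 0x4a→b9/s1 MISS; vc=[]
#1 0x5c→b11/s1 MISS; vc=[9]
#2 0x4c→b9/s1 VC-HIT; vc=[11]
#3 0x4d→b9/s1 L1-HIT; vc=[11]
#4 0x6e→b13/s1 MISS; vc=[11,9]
#5 0x4d→b9/s1 VC-HIT; vc=[11,13]
#6 0x4f→b9/s1 L1-HIT; vc=[11,13]
#7 0x5f→b11/s1 VC-HIT; vc=[9,13]
#8 0x6e→b13/s1 VC-HIT; vc=[9,11]
#9 0x4b→b9/s1 VC-HIT; vc=[13,11]
#10 0x48→b9/s1 L1-HIT; vc=[13,11]
#11 0x6e→b13/s1 VC-HIT; vc=[9,11]
#12 0x4c→b9/s1 VC-HIT; vc=[13,11]
#13 0x6e→b13/s1 VC-HIT; vc=[9,11]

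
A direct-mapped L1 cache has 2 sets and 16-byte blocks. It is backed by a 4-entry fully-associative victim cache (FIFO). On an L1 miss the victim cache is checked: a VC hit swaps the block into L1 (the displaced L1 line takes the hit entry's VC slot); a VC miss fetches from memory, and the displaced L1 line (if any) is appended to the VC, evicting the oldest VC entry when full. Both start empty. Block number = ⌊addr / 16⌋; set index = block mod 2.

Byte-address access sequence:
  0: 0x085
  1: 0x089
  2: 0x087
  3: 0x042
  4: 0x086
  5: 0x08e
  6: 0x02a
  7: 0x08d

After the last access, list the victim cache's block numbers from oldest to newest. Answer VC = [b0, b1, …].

VC = [4, 2]

  [0] addr=0x85 blk=8 s=0: MISS | VC []
  [1] addr=0x89 blk=8 s=0: L1-HIT | VC []
  [2] addr=0x87 blk=8 s=0: L1-HIT | VC []
  [3] addr=0x42 blk=4 s=0: MISS | VC [8]
  [4] addr=0x86 blk=8 s=0: VC-HIT | VC [4]
  [5] addr=0x8e blk=8 s=0: L1-HIT | VC [4]
  [6] addr=0x2a blk=2 s=0: MISS | VC [4, 8]
  [7] addr=0x8d blk=8 s=0: VC-HIT | VC [4, 2]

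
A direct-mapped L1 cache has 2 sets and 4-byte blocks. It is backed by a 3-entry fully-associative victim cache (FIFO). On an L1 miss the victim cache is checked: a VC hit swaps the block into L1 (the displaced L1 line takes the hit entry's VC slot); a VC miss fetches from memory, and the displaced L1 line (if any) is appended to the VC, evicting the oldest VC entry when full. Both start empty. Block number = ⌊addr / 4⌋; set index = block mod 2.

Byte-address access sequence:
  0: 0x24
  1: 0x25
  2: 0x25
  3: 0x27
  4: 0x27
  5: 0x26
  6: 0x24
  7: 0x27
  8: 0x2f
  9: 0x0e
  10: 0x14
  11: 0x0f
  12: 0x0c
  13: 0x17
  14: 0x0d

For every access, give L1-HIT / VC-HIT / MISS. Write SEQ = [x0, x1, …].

SEQ = [MISS, L1-HIT, L1-HIT, L1-HIT, L1-HIT, L1-HIT, L1-HIT, L1-HIT, MISS, MISS, MISS, VC-HIT, L1-HIT, VC-HIT, VC-HIT]

#0 0x24→b9/s1 MISS; vc=[]
#1 0x25→b9/s1 L1-HIT; vc=[]
#2 0x25→b9/s1 L1-HIT; vc=[]
#3 0x27→b9/s1 L1-HIT; vc=[]
#4 0x27→b9/s1 L1-HIT; vc=[]
#5 0x26→b9/s1 L1-HIT; vc=[]
#6 0x24→b9/s1 L1-HIT; vc=[]
#7 0x27→b9/s1 L1-HIT; vc=[]
#8 0x2f→b11/s1 MISS; vc=[9]
#9 0xe→b3/s1 MISS; vc=[9,11]
#10 0x14→b5/s1 MISS; vc=[9,11,3]
#11 0xf→b3/s1 VC-HIT; vc=[9,11,5]
#12 0xc→b3/s1 L1-HIT; vc=[9,11,5]
#13 0x17→b5/s1 VC-HIT; vc=[9,11,3]
#14 0xd→b3/s1 VC-HIT; vc=[9,11,5]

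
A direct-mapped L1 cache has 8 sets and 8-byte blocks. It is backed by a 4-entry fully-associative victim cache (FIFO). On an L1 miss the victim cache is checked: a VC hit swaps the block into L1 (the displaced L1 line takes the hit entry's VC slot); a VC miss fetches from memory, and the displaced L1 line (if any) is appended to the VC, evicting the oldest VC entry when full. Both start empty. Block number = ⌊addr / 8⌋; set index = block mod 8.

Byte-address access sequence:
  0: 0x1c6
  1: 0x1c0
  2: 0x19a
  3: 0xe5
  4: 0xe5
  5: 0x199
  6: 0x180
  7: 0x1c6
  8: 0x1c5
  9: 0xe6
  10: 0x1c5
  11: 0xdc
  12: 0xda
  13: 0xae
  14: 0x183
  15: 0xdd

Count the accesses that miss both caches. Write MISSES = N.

MISSES = 6

0: 0x1c6 (blk 56, set 0) → MISS  vc=[]
1: 0x1c0 (blk 56, set 0) → L1-HIT  vc=[]
2: 0x19a (blk 51, set 3) → MISS  vc=[]
3: 0xe5 (blk 28, set 4) → MISS  vc=[]
4: 0xe5 (blk 28, set 4) → L1-HIT  vc=[]
5: 0x199 (blk 51, set 3) → L1-HIT  vc=[]
6: 0x180 (blk 48, set 0) → MISS  vc=[56]
7: 0x1c6 (blk 56, set 0) → VC-HIT  vc=[48]
8: 0x1c5 (blk 56, set 0) → L1-HIT  vc=[48]
9: 0xe6 (blk 28, set 4) → L1-HIT  vc=[48]
10: 0x1c5 (blk 56, set 0) → L1-HIT  vc=[48]
11: 0xdc (blk 27, set 3) → MISS  vc=[48, 51]
12: 0xda (blk 27, set 3) → L1-HIT  vc=[48, 51]
13: 0xae (blk 21, set 5) → MISS  vc=[48, 51]
14: 0x183 (blk 48, set 0) → VC-HIT  vc=[56, 51]
15: 0xdd (blk 27, set 3) → L1-HIT  vc=[56, 51]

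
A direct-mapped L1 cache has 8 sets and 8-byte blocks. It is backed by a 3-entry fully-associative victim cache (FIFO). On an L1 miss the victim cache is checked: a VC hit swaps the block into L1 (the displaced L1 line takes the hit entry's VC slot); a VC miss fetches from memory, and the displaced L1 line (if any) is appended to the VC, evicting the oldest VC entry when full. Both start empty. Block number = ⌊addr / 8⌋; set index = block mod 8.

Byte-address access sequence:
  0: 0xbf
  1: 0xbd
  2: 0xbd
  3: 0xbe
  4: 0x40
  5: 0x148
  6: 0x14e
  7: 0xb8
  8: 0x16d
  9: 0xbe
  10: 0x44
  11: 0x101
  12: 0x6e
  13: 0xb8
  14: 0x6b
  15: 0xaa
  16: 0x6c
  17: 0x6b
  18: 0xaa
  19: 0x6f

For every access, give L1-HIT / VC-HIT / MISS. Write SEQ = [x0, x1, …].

0: 0xbf (blk 23, set 7) → MISS  vc=[]
1: 0xbd (blk 23, set 7) → L1-HIT  vc=[]
2: 0xbd (blk 23, set 7) → L1-HIT  vc=[]
3: 0xbe (blk 23, set 7) → L1-HIT  vc=[]
4: 0x40 (blk 8, set 0) → MISS  vc=[]
5: 0x148 (blk 41, set 1) → MISS  vc=[]
6: 0x14e (blk 41, set 1) → L1-HIT  vc=[]
7: 0xb8 (blk 23, set 7) → L1-HIT  vc=[]
8: 0x16d (blk 45, set 5) → MISS  vc=[]
9: 0xbe (blk 23, set 7) → L1-HIT  vc=[]
10: 0x44 (blk 8, set 0) → L1-HIT  vc=[]
11: 0x101 (blk 32, set 0) → MISS  vc=[8]
12: 0x6e (blk 13, set 5) → MISS  vc=[8, 45]
13: 0xb8 (blk 23, set 7) → L1-HIT  vc=[8, 45]
14: 0x6b (blk 13, set 5) → L1-HIT  vc=[8, 45]
15: 0xaa (blk 21, set 5) → MISS  vc=[8, 45, 13]
16: 0x6c (blk 13, set 5) → VC-HIT  vc=[8, 45, 21]
17: 0x6b (blk 13, set 5) → L1-HIT  vc=[8, 45, 21]
18: 0xaa (blk 21, set 5) → VC-HIT  vc=[8, 45, 13]
19: 0x6f (blk 13, set 5) → VC-HIT  vc=[8, 45, 21]

SEQ = [MISS, L1-HIT, L1-HIT, L1-HIT, MISS, MISS, L1-HIT, L1-HIT, MISS, L1-HIT, L1-HIT, MISS, MISS, L1-HIT, L1-HIT, MISS, VC-HIT, L1-HIT, VC-HIT, VC-HIT]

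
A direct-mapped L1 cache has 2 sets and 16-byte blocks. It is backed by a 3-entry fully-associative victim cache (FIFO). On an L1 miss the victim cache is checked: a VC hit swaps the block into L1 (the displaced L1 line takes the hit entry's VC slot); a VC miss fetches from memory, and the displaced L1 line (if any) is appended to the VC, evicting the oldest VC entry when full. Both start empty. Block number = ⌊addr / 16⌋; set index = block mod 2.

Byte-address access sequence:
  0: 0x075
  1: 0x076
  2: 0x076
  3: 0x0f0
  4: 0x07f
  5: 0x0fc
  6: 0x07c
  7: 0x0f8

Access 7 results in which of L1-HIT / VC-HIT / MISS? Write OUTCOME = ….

OUTCOME = VC-HIT

0: 0x75 (blk 7, set 1) → MISS  vc=[]
1: 0x76 (blk 7, set 1) → L1-HIT  vc=[]
2: 0x76 (blk 7, set 1) → L1-HIT  vc=[]
3: 0xf0 (blk 15, set 1) → MISS  vc=[7]
4: 0x7f (blk 7, set 1) → VC-HIT  vc=[15]
5: 0xfc (blk 15, set 1) → VC-HIT  vc=[7]
6: 0x7c (blk 7, set 1) → VC-HIT  vc=[15]
7: 0xf8 (blk 15, set 1) → VC-HIT  vc=[7]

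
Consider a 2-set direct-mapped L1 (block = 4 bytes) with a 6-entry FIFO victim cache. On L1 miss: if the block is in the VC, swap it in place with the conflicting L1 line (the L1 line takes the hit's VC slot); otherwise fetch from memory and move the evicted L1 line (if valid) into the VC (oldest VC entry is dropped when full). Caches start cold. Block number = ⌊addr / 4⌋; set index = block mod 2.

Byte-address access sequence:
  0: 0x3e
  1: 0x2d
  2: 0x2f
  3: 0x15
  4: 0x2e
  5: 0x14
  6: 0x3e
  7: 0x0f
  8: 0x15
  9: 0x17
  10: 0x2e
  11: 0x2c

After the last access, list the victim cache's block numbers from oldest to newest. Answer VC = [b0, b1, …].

VC = [3, 5, 15]

#0 0x3e→b15/s1 MISS; vc=[]
#1 0x2d→b11/s1 MISS; vc=[15]
#2 0x2f→b11/s1 L1-HIT; vc=[15]
#3 0x15→b5/s1 MISS; vc=[15,11]
#4 0x2e→b11/s1 VC-HIT; vc=[15,5]
#5 0x14→b5/s1 VC-HIT; vc=[15,11]
#6 0x3e→b15/s1 VC-HIT; vc=[5,11]
#7 0xf→b3/s1 MISS; vc=[5,11,15]
#8 0x15→b5/s1 VC-HIT; vc=[3,11,15]
#9 0x17→b5/s1 L1-HIT; vc=[3,11,15]
#10 0x2e→b11/s1 VC-HIT; vc=[3,5,15]
#11 0x2c→b11/s1 L1-HIT; vc=[3,5,15]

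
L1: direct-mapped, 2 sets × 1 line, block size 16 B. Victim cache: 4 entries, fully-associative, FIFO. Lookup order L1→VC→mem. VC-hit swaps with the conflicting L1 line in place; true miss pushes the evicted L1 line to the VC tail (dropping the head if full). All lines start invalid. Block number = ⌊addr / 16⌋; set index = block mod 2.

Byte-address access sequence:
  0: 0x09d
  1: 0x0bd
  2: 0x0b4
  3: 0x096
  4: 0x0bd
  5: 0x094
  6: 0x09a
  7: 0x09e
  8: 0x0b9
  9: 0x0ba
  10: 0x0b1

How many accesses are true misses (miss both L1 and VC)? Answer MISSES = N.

0: 0x9d (blk 9, set 1) → MISS  vc=[]
1: 0xbd (blk 11, set 1) → MISS  vc=[9]
2: 0xb4 (blk 11, set 1) → L1-HIT  vc=[9]
3: 0x96 (blk 9, set 1) → VC-HIT  vc=[11]
4: 0xbd (blk 11, set 1) → VC-HIT  vc=[9]
5: 0x94 (blk 9, set 1) → VC-HIT  vc=[11]
6: 0x9a (blk 9, set 1) → L1-HIT  vc=[11]
7: 0x9e (blk 9, set 1) → L1-HIT  vc=[11]
8: 0xb9 (blk 11, set 1) → VC-HIT  vc=[9]
9: 0xba (blk 11, set 1) → L1-HIT  vc=[9]
10: 0xb1 (blk 11, set 1) → L1-HIT  vc=[9]

MISSES = 2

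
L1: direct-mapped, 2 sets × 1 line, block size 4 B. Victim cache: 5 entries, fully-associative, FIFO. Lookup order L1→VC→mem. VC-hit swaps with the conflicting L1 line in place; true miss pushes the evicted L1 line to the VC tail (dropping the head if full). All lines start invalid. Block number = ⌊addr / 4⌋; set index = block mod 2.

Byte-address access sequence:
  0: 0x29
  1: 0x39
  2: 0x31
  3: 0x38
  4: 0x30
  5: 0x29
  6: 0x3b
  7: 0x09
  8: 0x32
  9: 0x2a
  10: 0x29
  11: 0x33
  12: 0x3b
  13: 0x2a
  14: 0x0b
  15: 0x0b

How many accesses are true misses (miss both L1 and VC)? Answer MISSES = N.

MISSES = 4

#0 0x29→b10/s0 MISS; vc=[]
#1 0x39→b14/s0 MISS; vc=[10]
#2 0x31→b12/s0 MISS; vc=[10,14]
#3 0x38→b14/s0 VC-HIT; vc=[10,12]
#4 0x30→b12/s0 VC-HIT; vc=[10,14]
#5 0x29→b10/s0 VC-HIT; vc=[12,14]
#6 0x3b→b14/s0 VC-HIT; vc=[12,10]
#7 0x9→b2/s0 MISS; vc=[12,10,14]
#8 0x32→b12/s0 VC-HIT; vc=[2,10,14]
#9 0x2a→b10/s0 VC-HIT; vc=[2,12,14]
#10 0x29→b10/s0 L1-HIT; vc=[2,12,14]
#11 0x33→b12/s0 VC-HIT; vc=[2,10,14]
#12 0x3b→b14/s0 VC-HIT; vc=[2,10,12]
#13 0x2a→b10/s0 VC-HIT; vc=[2,14,12]
#14 0xb→b2/s0 VC-HIT; vc=[10,14,12]
#15 0xb→b2/s0 L1-HIT; vc=[10,14,12]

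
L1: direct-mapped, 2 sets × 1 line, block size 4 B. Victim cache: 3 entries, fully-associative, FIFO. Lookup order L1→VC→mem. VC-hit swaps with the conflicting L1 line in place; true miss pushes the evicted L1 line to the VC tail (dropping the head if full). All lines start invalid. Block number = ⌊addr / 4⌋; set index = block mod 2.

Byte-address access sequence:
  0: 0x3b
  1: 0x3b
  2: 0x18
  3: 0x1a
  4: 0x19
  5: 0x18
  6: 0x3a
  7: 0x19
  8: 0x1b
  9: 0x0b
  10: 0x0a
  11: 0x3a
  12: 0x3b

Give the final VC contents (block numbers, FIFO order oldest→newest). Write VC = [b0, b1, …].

VC = [2, 6]

  [0] addr=0x3b blk=14 s=0: MISS | VC []
  [1] addr=0x3b blk=14 s=0: L1-HIT | VC []
  [2] addr=0x18 blk=6 s=0: MISS | VC [14]
  [3] addr=0x1a blk=6 s=0: L1-HIT | VC [14]
  [4] addr=0x19 blk=6 s=0: L1-HIT | VC [14]
  [5] addr=0x18 blk=6 s=0: L1-HIT | VC [14]
  [6] addr=0x3a blk=14 s=0: VC-HIT | VC [6]
  [7] addr=0x19 blk=6 s=0: VC-HIT | VC [14]
  [8] addr=0x1b blk=6 s=0: L1-HIT | VC [14]
  [9] addr=0xb blk=2 s=0: MISS | VC [14, 6]
  [10] addr=0xa blk=2 s=0: L1-HIT | VC [14, 6]
  [11] addr=0x3a blk=14 s=0: VC-HIT | VC [2, 6]
  [12] addr=0x3b blk=14 s=0: L1-HIT | VC [2, 6]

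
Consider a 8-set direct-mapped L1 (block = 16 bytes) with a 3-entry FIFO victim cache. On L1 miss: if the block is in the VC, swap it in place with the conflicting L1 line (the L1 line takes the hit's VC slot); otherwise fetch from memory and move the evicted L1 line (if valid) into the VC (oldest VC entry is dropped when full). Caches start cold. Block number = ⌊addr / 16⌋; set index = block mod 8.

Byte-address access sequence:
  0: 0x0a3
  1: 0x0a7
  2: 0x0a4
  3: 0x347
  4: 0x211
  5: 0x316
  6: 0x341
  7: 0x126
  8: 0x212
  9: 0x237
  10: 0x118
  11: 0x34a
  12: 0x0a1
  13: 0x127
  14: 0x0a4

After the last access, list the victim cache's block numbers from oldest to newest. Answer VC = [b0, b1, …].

  [0] addr=0xa3 blk=10 s=2: MISS | VC []
  [1] addr=0xa7 blk=10 s=2: L1-HIT | VC []
  [2] addr=0xa4 blk=10 s=2: L1-HIT | VC []
  [3] addr=0x347 blk=52 s=4: MISS | VC []
  [4] addr=0x211 blk=33 s=1: MISS | VC []
  [5] addr=0x316 blk=49 s=1: MISS | VC [33]
  [6] addr=0x341 blk=52 s=4: L1-HIT | VC [33]
  [7] addr=0x126 blk=18 s=2: MISS | VC [33, 10]
  [8] addr=0x212 blk=33 s=1: VC-HIT | VC [49, 10]
  [9] addr=0x237 blk=35 s=3: MISS | VC [49, 10]
  [10] addr=0x118 blk=17 s=1: MISS | VC [49, 10, 33]
  [11] addr=0x34a blk=52 s=4: L1-HIT | VC [49, 10, 33]
  [12] addr=0xa1 blk=10 s=2: VC-HIT | VC [49, 18, 33]
  [13] addr=0x127 blk=18 s=2: VC-HIT | VC [49, 10, 33]
  [14] addr=0xa4 blk=10 s=2: VC-HIT | VC [49, 18, 33]

VC = [49, 18, 33]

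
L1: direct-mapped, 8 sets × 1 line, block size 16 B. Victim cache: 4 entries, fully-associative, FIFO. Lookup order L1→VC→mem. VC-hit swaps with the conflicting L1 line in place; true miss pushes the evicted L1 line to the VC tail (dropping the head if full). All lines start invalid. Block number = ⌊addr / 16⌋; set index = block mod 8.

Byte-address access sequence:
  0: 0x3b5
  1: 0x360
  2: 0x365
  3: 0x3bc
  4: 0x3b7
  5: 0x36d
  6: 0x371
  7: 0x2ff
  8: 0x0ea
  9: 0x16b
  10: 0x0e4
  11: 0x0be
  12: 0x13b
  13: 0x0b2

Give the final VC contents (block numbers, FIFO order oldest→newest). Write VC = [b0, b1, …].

VC = [54, 22, 59, 19]

  [0] addr=0x3b5 blk=59 s=3: MISS | VC []
  [1] addr=0x360 blk=54 s=6: MISS | VC []
  [2] addr=0x365 blk=54 s=6: L1-HIT | VC []
  [3] addr=0x3bc blk=59 s=3: L1-HIT | VC []
  [4] addr=0x3b7 blk=59 s=3: L1-HIT | VC []
  [5] addr=0x36d blk=54 s=6: L1-HIT | VC []
  [6] addr=0x371 blk=55 s=7: MISS | VC []
  [7] addr=0x2ff blk=47 s=7: MISS | VC [55]
  [8] addr=0xea blk=14 s=6: MISS | VC [55, 54]
  [9] addr=0x16b blk=22 s=6: MISS | VC [55, 54, 14]
  [10] addr=0xe4 blk=14 s=6: VC-HIT | VC [55, 54, 22]
  [11] addr=0xbe blk=11 s=3: MISS | VC [55, 54, 22, 59]
  [12] addr=0x13b blk=19 s=3: MISS | VC [54, 22, 59, 11]
  [13] addr=0xb2 blk=11 s=3: VC-HIT | VC [54, 22, 59, 19]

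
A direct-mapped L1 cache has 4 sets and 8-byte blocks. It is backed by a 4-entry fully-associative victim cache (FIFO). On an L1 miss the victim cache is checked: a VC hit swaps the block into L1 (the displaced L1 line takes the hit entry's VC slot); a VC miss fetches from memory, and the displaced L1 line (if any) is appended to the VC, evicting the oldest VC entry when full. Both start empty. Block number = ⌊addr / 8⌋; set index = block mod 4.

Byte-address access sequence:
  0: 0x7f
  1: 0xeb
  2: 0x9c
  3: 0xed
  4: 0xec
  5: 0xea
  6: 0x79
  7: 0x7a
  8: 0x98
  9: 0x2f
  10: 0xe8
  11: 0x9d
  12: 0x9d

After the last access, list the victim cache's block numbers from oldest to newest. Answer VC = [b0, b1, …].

VC = [15, 5]

0: 0x7f (blk 15, set 3) → MISS  vc=[]
1: 0xeb (blk 29, set 1) → MISS  vc=[]
2: 0x9c (blk 19, set 3) → MISS  vc=[15]
3: 0xed (blk 29, set 1) → L1-HIT  vc=[15]
4: 0xec (blk 29, set 1) → L1-HIT  vc=[15]
5: 0xea (blk 29, set 1) → L1-HIT  vc=[15]
6: 0x79 (blk 15, set 3) → VC-HIT  vc=[19]
7: 0x7a (blk 15, set 3) → L1-HIT  vc=[19]
8: 0x98 (blk 19, set 3) → VC-HIT  vc=[15]
9: 0x2f (blk 5, set 1) → MISS  vc=[15, 29]
10: 0xe8 (blk 29, set 1) → VC-HIT  vc=[15, 5]
11: 0x9d (blk 19, set 3) → L1-HIT  vc=[15, 5]
12: 0x9d (blk 19, set 3) → L1-HIT  vc=[15, 5]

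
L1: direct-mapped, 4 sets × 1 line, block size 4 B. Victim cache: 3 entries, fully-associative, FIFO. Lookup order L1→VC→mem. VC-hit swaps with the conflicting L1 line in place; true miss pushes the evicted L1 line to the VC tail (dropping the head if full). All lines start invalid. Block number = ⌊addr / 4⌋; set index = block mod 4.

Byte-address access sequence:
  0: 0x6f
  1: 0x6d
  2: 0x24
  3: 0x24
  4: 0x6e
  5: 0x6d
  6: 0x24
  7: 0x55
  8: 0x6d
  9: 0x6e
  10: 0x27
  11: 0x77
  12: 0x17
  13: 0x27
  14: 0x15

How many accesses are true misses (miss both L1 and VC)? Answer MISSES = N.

0: 0x6f (blk 27, set 3) → MISS  vc=[]
1: 0x6d (blk 27, set 3) → L1-HIT  vc=[]
2: 0x24 (blk 9, set 1) → MISS  vc=[]
3: 0x24 (blk 9, set 1) → L1-HIT  vc=[]
4: 0x6e (blk 27, set 3) → L1-HIT  vc=[]
5: 0x6d (blk 27, set 3) → L1-HIT  vc=[]
6: 0x24 (blk 9, set 1) → L1-HIT  vc=[]
7: 0x55 (blk 21, set 1) → MISS  vc=[9]
8: 0x6d (blk 27, set 3) → L1-HIT  vc=[9]
9: 0x6e (blk 27, set 3) → L1-HIT  vc=[9]
10: 0x27 (blk 9, set 1) → VC-HIT  vc=[21]
11: 0x77 (blk 29, set 1) → MISS  vc=[21, 9]
12: 0x17 (blk 5, set 1) → MISS  vc=[21, 9, 29]
13: 0x27 (blk 9, set 1) → VC-HIT  vc=[21, 5, 29]
14: 0x15 (blk 5, set 1) → VC-HIT  vc=[21, 9, 29]

MISSES = 5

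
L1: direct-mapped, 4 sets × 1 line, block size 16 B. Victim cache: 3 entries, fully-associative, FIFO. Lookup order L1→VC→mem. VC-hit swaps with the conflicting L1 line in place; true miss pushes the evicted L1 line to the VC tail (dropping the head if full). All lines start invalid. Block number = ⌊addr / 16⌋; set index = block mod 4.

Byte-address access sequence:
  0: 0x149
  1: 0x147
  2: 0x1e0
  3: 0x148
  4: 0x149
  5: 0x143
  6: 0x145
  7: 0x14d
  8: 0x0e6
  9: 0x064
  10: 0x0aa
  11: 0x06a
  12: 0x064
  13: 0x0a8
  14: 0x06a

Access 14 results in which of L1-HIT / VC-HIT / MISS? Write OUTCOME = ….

#0 0x149→b20/s0 MISS; vc=[]
#1 0x147→b20/s0 L1-HIT; vc=[]
#2 0x1e0→b30/s2 MISS; vc=[]
#3 0x148→b20/s0 L1-HIT; vc=[]
#4 0x149→b20/s0 L1-HIT; vc=[]
#5 0x143→b20/s0 L1-HIT; vc=[]
#6 0x145→b20/s0 L1-HIT; vc=[]
#7 0x14d→b20/s0 L1-HIT; vc=[]
#8 0xe6→b14/s2 MISS; vc=[30]
#9 0x64→b6/s2 MISS; vc=[30,14]
#10 0xaa→b10/s2 MISS; vc=[30,14,6]
#11 0x6a→b6/s2 VC-HIT; vc=[30,14,10]
#12 0x64→b6/s2 L1-HIT; vc=[30,14,10]
#13 0xa8→b10/s2 VC-HIT; vc=[30,14,6]
#14 0x6a→b6/s2 VC-HIT; vc=[30,14,10]

OUTCOME = VC-HIT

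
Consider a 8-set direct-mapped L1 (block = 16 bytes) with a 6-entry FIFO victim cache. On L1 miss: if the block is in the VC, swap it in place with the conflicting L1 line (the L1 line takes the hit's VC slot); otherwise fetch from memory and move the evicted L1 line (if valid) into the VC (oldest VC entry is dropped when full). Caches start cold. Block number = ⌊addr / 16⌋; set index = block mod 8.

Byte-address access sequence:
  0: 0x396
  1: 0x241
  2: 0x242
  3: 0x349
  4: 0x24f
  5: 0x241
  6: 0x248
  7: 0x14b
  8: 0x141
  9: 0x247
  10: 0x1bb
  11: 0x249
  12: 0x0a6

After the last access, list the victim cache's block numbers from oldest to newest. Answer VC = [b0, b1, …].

VC = [52, 20]

#0 0x396→b57/s1 MISS; vc=[]
#1 0x241→b36/s4 MISS; vc=[]
#2 0x242→b36/s4 L1-HIT; vc=[]
#3 0x349→b52/s4 MISS; vc=[36]
#4 0x24f→b36/s4 VC-HIT; vc=[52]
#5 0x241→b36/s4 L1-HIT; vc=[52]
#6 0x248→b36/s4 L1-HIT; vc=[52]
#7 0x14b→b20/s4 MISS; vc=[52,36]
#8 0x141→b20/s4 L1-HIT; vc=[52,36]
#9 0x247→b36/s4 VC-HIT; vc=[52,20]
#10 0x1bb→b27/s3 MISS; vc=[52,20]
#11 0x249→b36/s4 L1-HIT; vc=[52,20]
#12 0xa6→b10/s2 MISS; vc=[52,20]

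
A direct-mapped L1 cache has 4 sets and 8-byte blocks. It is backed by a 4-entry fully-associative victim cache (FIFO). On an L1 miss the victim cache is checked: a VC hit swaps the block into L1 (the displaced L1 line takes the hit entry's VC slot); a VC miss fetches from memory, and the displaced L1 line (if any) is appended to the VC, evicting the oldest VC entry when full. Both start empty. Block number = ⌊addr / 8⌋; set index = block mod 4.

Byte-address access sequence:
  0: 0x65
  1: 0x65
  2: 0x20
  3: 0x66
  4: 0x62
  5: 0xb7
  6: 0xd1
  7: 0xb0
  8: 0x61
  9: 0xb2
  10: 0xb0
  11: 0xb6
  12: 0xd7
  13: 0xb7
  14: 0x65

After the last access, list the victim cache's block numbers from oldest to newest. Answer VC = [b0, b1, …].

VC = [4, 26]

0: 0x65 (blk 12, set 0) → MISS  vc=[]
1: 0x65 (blk 12, set 0) → L1-HIT  vc=[]
2: 0x20 (blk 4, set 0) → MISS  vc=[12]
3: 0x66 (blk 12, set 0) → VC-HIT  vc=[4]
4: 0x62 (blk 12, set 0) → L1-HIT  vc=[4]
5: 0xb7 (blk 22, set 2) → MISS  vc=[4]
6: 0xd1 (blk 26, set 2) → MISS  vc=[4, 22]
7: 0xb0 (blk 22, set 2) → VC-HIT  vc=[4, 26]
8: 0x61 (blk 12, set 0) → L1-HIT  vc=[4, 26]
9: 0xb2 (blk 22, set 2) → L1-HIT  vc=[4, 26]
10: 0xb0 (blk 22, set 2) → L1-HIT  vc=[4, 26]
11: 0xb6 (blk 22, set 2) → L1-HIT  vc=[4, 26]
12: 0xd7 (blk 26, set 2) → VC-HIT  vc=[4, 22]
13: 0xb7 (blk 22, set 2) → VC-HIT  vc=[4, 26]
14: 0x65 (blk 12, set 0) → L1-HIT  vc=[4, 26]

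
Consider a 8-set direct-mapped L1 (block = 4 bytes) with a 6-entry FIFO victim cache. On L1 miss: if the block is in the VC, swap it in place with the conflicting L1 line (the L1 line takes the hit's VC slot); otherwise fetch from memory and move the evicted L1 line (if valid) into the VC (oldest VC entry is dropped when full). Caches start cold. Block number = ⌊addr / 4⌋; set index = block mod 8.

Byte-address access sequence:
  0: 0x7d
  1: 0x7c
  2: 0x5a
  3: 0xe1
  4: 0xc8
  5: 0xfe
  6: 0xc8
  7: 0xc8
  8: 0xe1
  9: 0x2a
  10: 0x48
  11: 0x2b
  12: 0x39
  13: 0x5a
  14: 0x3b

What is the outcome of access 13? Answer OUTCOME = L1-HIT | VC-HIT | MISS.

OUTCOME = VC-HIT

0: 0x7d (blk 31, set 7) → MISS  vc=[]
1: 0x7c (blk 31, set 7) → L1-HIT  vc=[]
2: 0x5a (blk 22, set 6) → MISS  vc=[]
3: 0xe1 (blk 56, set 0) → MISS  vc=[]
4: 0xc8 (blk 50, set 2) → MISS  vc=[]
5: 0xfe (blk 63, set 7) → MISS  vc=[31]
6: 0xc8 (blk 50, set 2) → L1-HIT  vc=[31]
7: 0xc8 (blk 50, set 2) → L1-HIT  vc=[31]
8: 0xe1 (blk 56, set 0) → L1-HIT  vc=[31]
9: 0x2a (blk 10, set 2) → MISS  vc=[31, 50]
10: 0x48 (blk 18, set 2) → MISS  vc=[31, 50, 10]
11: 0x2b (blk 10, set 2) → VC-HIT  vc=[31, 50, 18]
12: 0x39 (blk 14, set 6) → MISS  vc=[31, 50, 18, 22]
13: 0x5a (blk 22, set 6) → VC-HIT  vc=[31, 50, 18, 14]
14: 0x3b (blk 14, set 6) → VC-HIT  vc=[31, 50, 18, 22]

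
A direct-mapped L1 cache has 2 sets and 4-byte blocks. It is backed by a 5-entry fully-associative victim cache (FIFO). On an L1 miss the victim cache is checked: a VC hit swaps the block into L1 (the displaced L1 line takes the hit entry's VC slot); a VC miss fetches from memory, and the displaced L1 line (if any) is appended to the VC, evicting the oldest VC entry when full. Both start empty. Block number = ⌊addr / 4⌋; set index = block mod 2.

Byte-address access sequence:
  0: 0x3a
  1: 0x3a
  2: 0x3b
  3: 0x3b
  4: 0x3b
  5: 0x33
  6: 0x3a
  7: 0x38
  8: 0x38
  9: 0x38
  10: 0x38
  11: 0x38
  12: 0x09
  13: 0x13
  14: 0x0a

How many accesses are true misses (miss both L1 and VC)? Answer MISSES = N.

  [0] addr=0x3a blk=14 s=0: MISS | VC []
  [1] addr=0x3a blk=14 s=0: L1-HIT | VC []
  [2] addr=0x3b blk=14 s=0: L1-HIT | VC []
  [3] addr=0x3b blk=14 s=0: L1-HIT | VC []
  [4] addr=0x3b blk=14 s=0: L1-HIT | VC []
  [5] addr=0x33 blk=12 s=0: MISS | VC [14]
  [6] addr=0x3a blk=14 s=0: VC-HIT | VC [12]
  [7] addr=0x38 blk=14 s=0: L1-HIT | VC [12]
  [8] addr=0x38 blk=14 s=0: L1-HIT | VC [12]
  [9] addr=0x38 blk=14 s=0: L1-HIT | VC [12]
  [10] addr=0x38 blk=14 s=0: L1-HIT | VC [12]
  [11] addr=0x38 blk=14 s=0: L1-HIT | VC [12]
  [12] addr=0x9 blk=2 s=0: MISS | VC [12, 14]
  [13] addr=0x13 blk=4 s=0: MISS | VC [12, 14, 2]
  [14] addr=0xa blk=2 s=0: VC-HIT | VC [12, 14, 4]

MISSES = 4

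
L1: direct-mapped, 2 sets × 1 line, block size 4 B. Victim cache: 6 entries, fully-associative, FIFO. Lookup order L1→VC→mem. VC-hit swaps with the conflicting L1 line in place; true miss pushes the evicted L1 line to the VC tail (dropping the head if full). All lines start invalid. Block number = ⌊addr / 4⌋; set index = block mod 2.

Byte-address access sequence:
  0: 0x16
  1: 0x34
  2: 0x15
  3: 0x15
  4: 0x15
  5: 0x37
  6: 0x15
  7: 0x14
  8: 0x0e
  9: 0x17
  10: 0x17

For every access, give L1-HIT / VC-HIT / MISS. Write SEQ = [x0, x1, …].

SEQ = [MISS, MISS, VC-HIT, L1-HIT, L1-HIT, VC-HIT, VC-HIT, L1-HIT, MISS, VC-HIT, L1-HIT]

  [0] addr=0x16 blk=5 s=1: MISS | VC []
  [1] addr=0x34 blk=13 s=1: MISS | VC [5]
  [2] addr=0x15 blk=5 s=1: VC-HIT | VC [13]
  [3] addr=0x15 blk=5 s=1: L1-HIT | VC [13]
  [4] addr=0x15 blk=5 s=1: L1-HIT | VC [13]
  [5] addr=0x37 blk=13 s=1: VC-HIT | VC [5]
  [6] addr=0x15 blk=5 s=1: VC-HIT | VC [13]
  [7] addr=0x14 blk=5 s=1: L1-HIT | VC [13]
  [8] addr=0xe blk=3 s=1: MISS | VC [13, 5]
  [9] addr=0x17 blk=5 s=1: VC-HIT | VC [13, 3]
  [10] addr=0x17 blk=5 s=1: L1-HIT | VC [13, 3]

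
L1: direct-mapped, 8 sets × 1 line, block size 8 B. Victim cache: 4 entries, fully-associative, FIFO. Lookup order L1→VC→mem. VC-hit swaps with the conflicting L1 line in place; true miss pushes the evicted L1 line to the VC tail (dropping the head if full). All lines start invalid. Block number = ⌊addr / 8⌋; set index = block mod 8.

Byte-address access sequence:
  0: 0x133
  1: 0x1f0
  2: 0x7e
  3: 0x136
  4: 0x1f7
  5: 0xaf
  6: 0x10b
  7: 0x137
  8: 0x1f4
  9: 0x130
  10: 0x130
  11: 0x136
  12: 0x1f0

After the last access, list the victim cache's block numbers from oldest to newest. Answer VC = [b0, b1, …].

VC = [38]

#0 0x133→b38/s6 MISS; vc=[]
#1 0x1f0→b62/s6 MISS; vc=[38]
#2 0x7e→b15/s7 MISS; vc=[38]
#3 0x136→b38/s6 VC-HIT; vc=[62]
#4 0x1f7→b62/s6 VC-HIT; vc=[38]
#5 0xaf→b21/s5 MISS; vc=[38]
#6 0x10b→b33/s1 MISS; vc=[38]
#7 0x137→b38/s6 VC-HIT; vc=[62]
#8 0x1f4→b62/s6 VC-HIT; vc=[38]
#9 0x130→b38/s6 VC-HIT; vc=[62]
#10 0x130→b38/s6 L1-HIT; vc=[62]
#11 0x136→b38/s6 L1-HIT; vc=[62]
#12 0x1f0→b62/s6 VC-HIT; vc=[38]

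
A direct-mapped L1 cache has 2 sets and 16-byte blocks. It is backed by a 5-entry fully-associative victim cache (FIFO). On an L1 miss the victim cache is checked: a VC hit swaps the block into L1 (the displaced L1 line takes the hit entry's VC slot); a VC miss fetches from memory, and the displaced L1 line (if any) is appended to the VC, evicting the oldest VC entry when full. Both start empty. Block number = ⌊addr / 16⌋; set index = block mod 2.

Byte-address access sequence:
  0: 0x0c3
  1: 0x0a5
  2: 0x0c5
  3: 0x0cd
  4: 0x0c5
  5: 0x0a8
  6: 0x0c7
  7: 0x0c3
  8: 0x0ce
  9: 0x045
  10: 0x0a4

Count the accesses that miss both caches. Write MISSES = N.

#0 0xc3→b12/s0 MISS; vc=[]
#1 0xa5→b10/s0 MISS; vc=[12]
#2 0xc5→b12/s0 VC-HIT; vc=[10]
#3 0xcd→b12/s0 L1-HIT; vc=[10]
#4 0xc5→b12/s0 L1-HIT; vc=[10]
#5 0xa8→b10/s0 VC-HIT; vc=[12]
#6 0xc7→b12/s0 VC-HIT; vc=[10]
#7 0xc3→b12/s0 L1-HIT; vc=[10]
#8 0xce→b12/s0 L1-HIT; vc=[10]
#9 0x45→b4/s0 MISS; vc=[10,12]
#10 0xa4→b10/s0 VC-HIT; vc=[4,12]

MISSES = 3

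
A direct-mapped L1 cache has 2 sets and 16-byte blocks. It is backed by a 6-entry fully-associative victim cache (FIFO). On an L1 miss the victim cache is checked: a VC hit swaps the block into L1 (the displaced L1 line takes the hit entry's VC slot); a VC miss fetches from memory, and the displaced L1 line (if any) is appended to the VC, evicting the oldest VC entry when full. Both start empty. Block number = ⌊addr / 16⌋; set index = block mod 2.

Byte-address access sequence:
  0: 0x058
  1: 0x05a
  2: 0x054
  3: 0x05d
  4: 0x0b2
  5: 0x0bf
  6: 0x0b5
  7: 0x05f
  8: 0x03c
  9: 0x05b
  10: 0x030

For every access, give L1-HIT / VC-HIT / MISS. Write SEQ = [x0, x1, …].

0: 0x58 (blk 5, set 1) → MISS  vc=[]
1: 0x5a (blk 5, set 1) → L1-HIT  vc=[]
2: 0x54 (blk 5, set 1) → L1-HIT  vc=[]
3: 0x5d (blk 5, set 1) → L1-HIT  vc=[]
4: 0xb2 (blk 11, set 1) → MISS  vc=[5]
5: 0xbf (blk 11, set 1) → L1-HIT  vc=[5]
6: 0xb5 (blk 11, set 1) → L1-HIT  vc=[5]
7: 0x5f (blk 5, set 1) → VC-HIT  vc=[11]
8: 0x3c (blk 3, set 1) → MISS  vc=[11, 5]
9: 0x5b (blk 5, set 1) → VC-HIT  vc=[11, 3]
10: 0x30 (blk 3, set 1) → VC-HIT  vc=[11, 5]

SEQ = [MISS, L1-HIT, L1-HIT, L1-HIT, MISS, L1-HIT, L1-HIT, VC-HIT, MISS, VC-HIT, VC-HIT]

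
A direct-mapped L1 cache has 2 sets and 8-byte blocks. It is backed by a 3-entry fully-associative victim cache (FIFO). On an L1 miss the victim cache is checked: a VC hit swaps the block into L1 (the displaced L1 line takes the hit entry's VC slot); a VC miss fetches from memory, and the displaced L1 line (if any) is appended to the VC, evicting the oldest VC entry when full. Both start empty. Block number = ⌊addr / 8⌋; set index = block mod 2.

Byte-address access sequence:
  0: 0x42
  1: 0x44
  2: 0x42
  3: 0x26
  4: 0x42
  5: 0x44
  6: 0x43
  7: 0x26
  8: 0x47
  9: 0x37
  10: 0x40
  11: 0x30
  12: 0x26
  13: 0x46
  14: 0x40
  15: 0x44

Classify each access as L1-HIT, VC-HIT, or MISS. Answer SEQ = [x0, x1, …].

SEQ = [MISS, L1-HIT, L1-HIT, MISS, VC-HIT, L1-HIT, L1-HIT, VC-HIT, VC-HIT, MISS, VC-HIT, VC-HIT, VC-HIT, VC-HIT, L1-HIT, L1-HIT]

  [0] addr=0x42 blk=8 s=0: MISS | VC []
  [1] addr=0x44 blk=8 s=0: L1-HIT | VC []
  [2] addr=0x42 blk=8 s=0: L1-HIT | VC []
  [3] addr=0x26 blk=4 s=0: MISS | VC [8]
  [4] addr=0x42 blk=8 s=0: VC-HIT | VC [4]
  [5] addr=0x44 blk=8 s=0: L1-HIT | VC [4]
  [6] addr=0x43 blk=8 s=0: L1-HIT | VC [4]
  [7] addr=0x26 blk=4 s=0: VC-HIT | VC [8]
  [8] addr=0x47 blk=8 s=0: VC-HIT | VC [4]
  [9] addr=0x37 blk=6 s=0: MISS | VC [4, 8]
  [10] addr=0x40 blk=8 s=0: VC-HIT | VC [4, 6]
  [11] addr=0x30 blk=6 s=0: VC-HIT | VC [4, 8]
  [12] addr=0x26 blk=4 s=0: VC-HIT | VC [6, 8]
  [13] addr=0x46 blk=8 s=0: VC-HIT | VC [6, 4]
  [14] addr=0x40 blk=8 s=0: L1-HIT | VC [6, 4]
  [15] addr=0x44 blk=8 s=0: L1-HIT | VC [6, 4]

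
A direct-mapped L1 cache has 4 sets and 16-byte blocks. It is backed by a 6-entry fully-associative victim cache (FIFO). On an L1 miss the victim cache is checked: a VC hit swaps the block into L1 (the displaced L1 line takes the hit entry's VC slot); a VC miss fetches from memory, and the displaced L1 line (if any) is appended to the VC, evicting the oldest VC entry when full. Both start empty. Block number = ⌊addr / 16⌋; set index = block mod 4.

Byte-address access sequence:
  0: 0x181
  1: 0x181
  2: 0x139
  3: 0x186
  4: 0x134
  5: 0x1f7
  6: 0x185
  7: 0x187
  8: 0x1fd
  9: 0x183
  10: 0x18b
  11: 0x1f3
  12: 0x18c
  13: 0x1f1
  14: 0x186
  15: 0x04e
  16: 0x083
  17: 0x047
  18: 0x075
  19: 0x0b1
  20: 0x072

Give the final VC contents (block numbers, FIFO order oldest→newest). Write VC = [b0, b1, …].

  [0] addr=0x181 blk=24 s=0: MISS | VC []
  [1] addr=0x181 blk=24 s=0: L1-HIT | VC []
  [2] addr=0x139 blk=19 s=3: MISS | VC []
  [3] addr=0x186 blk=24 s=0: L1-HIT | VC []
  [4] addr=0x134 blk=19 s=3: L1-HIT | VC []
  [5] addr=0x1f7 blk=31 s=3: MISS | VC [19]
  [6] addr=0x185 blk=24 s=0: L1-HIT | VC [19]
  [7] addr=0x187 blk=24 s=0: L1-HIT | VC [19]
  [8] addr=0x1fd blk=31 s=3: L1-HIT | VC [19]
  [9] addr=0x183 blk=24 s=0: L1-HIT | VC [19]
  [10] addr=0x18b blk=24 s=0: L1-HIT | VC [19]
  [11] addr=0x1f3 blk=31 s=3: L1-HIT | VC [19]
  [12] addr=0x18c blk=24 s=0: L1-HIT | VC [19]
  [13] addr=0x1f1 blk=31 s=3: L1-HIT | VC [19]
  [14] addr=0x186 blk=24 s=0: L1-HIT | VC [19]
  [15] addr=0x4e blk=4 s=0: MISS | VC [19, 24]
  [16] addr=0x83 blk=8 s=0: MISS | VC [19, 24, 4]
  [17] addr=0x47 blk=4 s=0: VC-HIT | VC [19, 24, 8]
  [18] addr=0x75 blk=7 s=3: MISS | VC [19, 24, 8, 31]
  [19] addr=0xb1 blk=11 s=3: MISS | VC [19, 24, 8, 31, 7]
  [20] addr=0x72 blk=7 s=3: VC-HIT | VC [19, 24, 8, 31, 11]

VC = [19, 24, 8, 31, 11]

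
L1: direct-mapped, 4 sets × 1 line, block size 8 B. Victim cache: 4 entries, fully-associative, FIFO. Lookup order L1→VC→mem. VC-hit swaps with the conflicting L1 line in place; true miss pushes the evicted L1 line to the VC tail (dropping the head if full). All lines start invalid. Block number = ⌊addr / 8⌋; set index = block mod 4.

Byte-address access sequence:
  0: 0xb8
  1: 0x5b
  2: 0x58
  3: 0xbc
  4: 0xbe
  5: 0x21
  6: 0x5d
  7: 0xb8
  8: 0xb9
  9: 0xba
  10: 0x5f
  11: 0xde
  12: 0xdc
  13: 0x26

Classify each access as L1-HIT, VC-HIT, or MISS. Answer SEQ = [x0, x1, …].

#0 0xb8→b23/s3 MISS; vc=[]
#1 0x5b→b11/s3 MISS; vc=[23]
#2 0x58→b11/s3 L1-HIT; vc=[23]
#3 0xbc→b23/s3 VC-HIT; vc=[11]
#4 0xbe→b23/s3 L1-HIT; vc=[11]
#5 0x21→b4/s0 MISS; vc=[11]
#6 0x5d→b11/s3 VC-HIT; vc=[23]
#7 0xb8→b23/s3 VC-HIT; vc=[11]
#8 0xb9→b23/s3 L1-HIT; vc=[11]
#9 0xba→b23/s3 L1-HIT; vc=[11]
#10 0x5f→b11/s3 VC-HIT; vc=[23]
#11 0xde→b27/s3 MISS; vc=[23,11]
#12 0xdc→b27/s3 L1-HIT; vc=[23,11]
#13 0x26→b4/s0 L1-HIT; vc=[23,11]

SEQ = [MISS, MISS, L1-HIT, VC-HIT, L1-HIT, MISS, VC-HIT, VC-HIT, L1-HIT, L1-HIT, VC-HIT, MISS, L1-HIT, L1-HIT]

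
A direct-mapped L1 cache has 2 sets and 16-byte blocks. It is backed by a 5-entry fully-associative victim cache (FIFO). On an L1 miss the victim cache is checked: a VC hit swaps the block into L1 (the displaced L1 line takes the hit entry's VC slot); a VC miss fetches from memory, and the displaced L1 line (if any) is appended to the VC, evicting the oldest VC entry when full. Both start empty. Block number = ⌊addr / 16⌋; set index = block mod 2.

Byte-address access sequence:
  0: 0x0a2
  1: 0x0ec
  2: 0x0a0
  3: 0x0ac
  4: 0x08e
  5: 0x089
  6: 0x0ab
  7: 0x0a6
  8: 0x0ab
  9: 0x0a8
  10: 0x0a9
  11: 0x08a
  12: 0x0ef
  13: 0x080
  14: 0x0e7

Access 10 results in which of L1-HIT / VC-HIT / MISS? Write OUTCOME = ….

OUTCOME = L1-HIT

0: 0xa2 (blk 10, set 0) → MISS  vc=[]
1: 0xec (blk 14, set 0) → MISS  vc=[10]
2: 0xa0 (blk 10, set 0) → VC-HIT  vc=[14]
3: 0xac (blk 10, set 0) → L1-HIT  vc=[14]
4: 0x8e (blk 8, set 0) → MISS  vc=[14, 10]
5: 0x89 (blk 8, set 0) → L1-HIT  vc=[14, 10]
6: 0xab (blk 10, set 0) → VC-HIT  vc=[14, 8]
7: 0xa6 (blk 10, set 0) → L1-HIT  vc=[14, 8]
8: 0xab (blk 10, set 0) → L1-HIT  vc=[14, 8]
9: 0xa8 (blk 10, set 0) → L1-HIT  vc=[14, 8]
10: 0xa9 (blk 10, set 0) → L1-HIT  vc=[14, 8]
11: 0x8a (blk 8, set 0) → VC-HIT  vc=[14, 10]
12: 0xef (blk 14, set 0) → VC-HIT  vc=[8, 10]
13: 0x80 (blk 8, set 0) → VC-HIT  vc=[14, 10]
14: 0xe7 (blk 14, set 0) → VC-HIT  vc=[8, 10]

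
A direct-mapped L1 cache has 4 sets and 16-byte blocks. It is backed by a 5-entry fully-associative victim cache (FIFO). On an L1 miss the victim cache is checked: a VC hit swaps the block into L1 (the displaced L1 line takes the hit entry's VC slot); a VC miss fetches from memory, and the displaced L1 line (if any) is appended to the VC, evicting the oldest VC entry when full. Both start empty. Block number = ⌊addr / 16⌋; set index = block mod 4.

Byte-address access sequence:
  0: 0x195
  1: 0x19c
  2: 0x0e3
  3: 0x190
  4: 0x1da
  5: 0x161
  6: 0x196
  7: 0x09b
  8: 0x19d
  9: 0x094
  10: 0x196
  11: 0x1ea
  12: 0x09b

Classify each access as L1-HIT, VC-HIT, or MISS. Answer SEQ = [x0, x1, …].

SEQ = [MISS, L1-HIT, MISS, L1-HIT, MISS, MISS, VC-HIT, MISS, VC-HIT, VC-HIT, VC-HIT, MISS, VC-HIT]

#0 0x195→b25/s1 MISS; vc=[]
#1 0x19c→b25/s1 L1-HIT; vc=[]
#2 0xe3→b14/s2 MISS; vc=[]
#3 0x190→b25/s1 L1-HIT; vc=[]
#4 0x1da→b29/s1 MISS; vc=[25]
#5 0x161→b22/s2 MISS; vc=[25,14]
#6 0x196→b25/s1 VC-HIT; vc=[29,14]
#7 0x9b→b9/s1 MISS; vc=[29,14,25]
#8 0x19d→b25/s1 VC-HIT; vc=[29,14,9]
#9 0x94→b9/s1 VC-HIT; vc=[29,14,25]
#10 0x196→b25/s1 VC-HIT; vc=[29,14,9]
#11 0x1ea→b30/s2 MISS; vc=[29,14,9,22]
#12 0x9b→b9/s1 VC-HIT; vc=[29,14,25,22]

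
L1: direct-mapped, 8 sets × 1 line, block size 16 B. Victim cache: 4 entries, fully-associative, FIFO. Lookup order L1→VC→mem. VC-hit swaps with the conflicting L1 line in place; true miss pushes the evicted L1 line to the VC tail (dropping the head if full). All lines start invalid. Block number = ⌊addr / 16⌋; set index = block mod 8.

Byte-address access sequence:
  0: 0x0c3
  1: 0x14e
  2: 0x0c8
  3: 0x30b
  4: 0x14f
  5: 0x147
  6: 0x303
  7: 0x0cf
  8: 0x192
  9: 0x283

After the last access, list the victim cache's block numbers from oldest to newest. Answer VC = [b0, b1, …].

VC = [20, 48]

  [0] addr=0xc3 blk=12 s=4: MISS | VC []
  [1] addr=0x14e blk=20 s=4: MISS | VC [12]
  [2] addr=0xc8 blk=12 s=4: VC-HIT | VC [20]
  [3] addr=0x30b blk=48 s=0: MISS | VC [20]
  [4] addr=0x14f blk=20 s=4: VC-HIT | VC [12]
  [5] addr=0x147 blk=20 s=4: L1-HIT | VC [12]
  [6] addr=0x303 blk=48 s=0: L1-HIT | VC [12]
  [7] addr=0xcf blk=12 s=4: VC-HIT | VC [20]
  [8] addr=0x192 blk=25 s=1: MISS | VC [20]
  [9] addr=0x283 blk=40 s=0: MISS | VC [20, 48]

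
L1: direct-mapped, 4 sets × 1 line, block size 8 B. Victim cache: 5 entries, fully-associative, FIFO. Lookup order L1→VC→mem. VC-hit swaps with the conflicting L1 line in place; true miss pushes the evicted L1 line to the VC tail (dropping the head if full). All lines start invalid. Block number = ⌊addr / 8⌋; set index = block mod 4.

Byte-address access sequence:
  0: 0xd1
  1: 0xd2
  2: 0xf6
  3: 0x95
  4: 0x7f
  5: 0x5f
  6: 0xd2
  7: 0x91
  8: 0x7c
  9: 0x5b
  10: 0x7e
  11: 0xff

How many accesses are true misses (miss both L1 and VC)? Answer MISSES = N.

0: 0xd1 (blk 26, set 2) → MISS  vc=[]
1: 0xd2 (blk 26, set 2) → L1-HIT  vc=[]
2: 0xf6 (blk 30, set 2) → MISS  vc=[26]
3: 0x95 (blk 18, set 2) → MISS  vc=[26, 30]
4: 0x7f (blk 15, set 3) → MISS  vc=[26, 30]
5: 0x5f (blk 11, set 3) → MISS  vc=[26, 30, 15]
6: 0xd2 (blk 26, set 2) → VC-HIT  vc=[18, 30, 15]
7: 0x91 (blk 18, set 2) → VC-HIT  vc=[26, 30, 15]
8: 0x7c (blk 15, set 3) → VC-HIT  vc=[26, 30, 11]
9: 0x5b (blk 11, set 3) → VC-HIT  vc=[26, 30, 15]
10: 0x7e (blk 15, set 3) → VC-HIT  vc=[26, 30, 11]
11: 0xff (blk 31, set 3) → MISS  vc=[26, 30, 11, 15]

MISSES = 6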